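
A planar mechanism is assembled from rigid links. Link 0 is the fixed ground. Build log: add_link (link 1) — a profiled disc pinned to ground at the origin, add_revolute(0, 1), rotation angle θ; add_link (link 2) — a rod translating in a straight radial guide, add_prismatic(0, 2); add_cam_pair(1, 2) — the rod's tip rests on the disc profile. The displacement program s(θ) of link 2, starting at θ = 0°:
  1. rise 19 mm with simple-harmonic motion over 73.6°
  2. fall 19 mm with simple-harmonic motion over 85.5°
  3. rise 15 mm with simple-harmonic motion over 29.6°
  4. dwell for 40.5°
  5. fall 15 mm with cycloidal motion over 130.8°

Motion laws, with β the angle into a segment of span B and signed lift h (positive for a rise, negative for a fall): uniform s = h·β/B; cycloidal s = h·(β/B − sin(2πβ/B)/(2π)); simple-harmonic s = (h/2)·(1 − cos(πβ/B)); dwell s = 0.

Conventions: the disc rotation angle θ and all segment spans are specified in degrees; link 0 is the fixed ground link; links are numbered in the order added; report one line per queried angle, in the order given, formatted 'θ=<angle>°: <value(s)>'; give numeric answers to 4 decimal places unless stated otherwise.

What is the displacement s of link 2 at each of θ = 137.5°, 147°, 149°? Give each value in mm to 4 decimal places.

seg 1 [0°–73.6°] simple-harmonic, h=19: full span → s += 19 → s = 19.0000
seg 2 [73.6°–159.1°] simple-harmonic, h=-19: θ=137.5° here. β=63.9, B=85.5. -19/2·(1 − cos(π·0.7474)) = -16.1617 → s = 2.8383
seg 2 [73.6°–159.1°] simple-harmonic, h=-19: θ=147° here. β=73.4, B=85.5. -19/2·(1 − cos(π·0.8585)) = -18.0764 → s = 0.9236
seg 2 [73.6°–159.1°] simple-harmonic, h=-19: θ=149° here. β=75.4, B=85.5. -19/2·(1 − cos(π·0.8819)) = -18.3533 → s = 0.6467

θ=137.5°: 2.8383
θ=147°: 0.9236
θ=149°: 0.6467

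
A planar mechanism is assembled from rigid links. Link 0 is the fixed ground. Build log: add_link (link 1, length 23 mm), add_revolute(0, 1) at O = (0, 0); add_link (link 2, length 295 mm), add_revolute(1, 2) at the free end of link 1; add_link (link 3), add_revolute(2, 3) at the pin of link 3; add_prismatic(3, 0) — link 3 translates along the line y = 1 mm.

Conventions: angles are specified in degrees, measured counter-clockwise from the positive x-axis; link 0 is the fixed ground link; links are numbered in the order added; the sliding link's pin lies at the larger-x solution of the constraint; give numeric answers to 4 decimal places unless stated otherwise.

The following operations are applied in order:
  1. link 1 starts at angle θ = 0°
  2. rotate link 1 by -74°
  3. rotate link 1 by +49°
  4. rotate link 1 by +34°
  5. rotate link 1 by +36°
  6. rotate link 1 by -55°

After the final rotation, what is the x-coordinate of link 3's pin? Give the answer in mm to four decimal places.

geometry: r = 23 mm, L = 295 mm, e = 1 mm; θ starts at 0°
rotate link 1 by -74°: θ ← 0° -74° = -74°
rotate link 1 by +49°: θ ← -74° +49° = -25°
rotate link 1 by +34°: θ ← -25° +34° = 9°
rotate link 1 by +36°: θ ← 9° +36° = 45°
rotate link 1 by -55°: θ ← 45° -55° = -10°
crank pin P = (r cos θ, r sin θ) = (22.650578, -3.993908)
h = r sin θ − e = -3.993908 − 1 = -4.993908
x = r cos θ + √(L² − h²) = 22.650578 + 294.957727 = 317.608306

317.6083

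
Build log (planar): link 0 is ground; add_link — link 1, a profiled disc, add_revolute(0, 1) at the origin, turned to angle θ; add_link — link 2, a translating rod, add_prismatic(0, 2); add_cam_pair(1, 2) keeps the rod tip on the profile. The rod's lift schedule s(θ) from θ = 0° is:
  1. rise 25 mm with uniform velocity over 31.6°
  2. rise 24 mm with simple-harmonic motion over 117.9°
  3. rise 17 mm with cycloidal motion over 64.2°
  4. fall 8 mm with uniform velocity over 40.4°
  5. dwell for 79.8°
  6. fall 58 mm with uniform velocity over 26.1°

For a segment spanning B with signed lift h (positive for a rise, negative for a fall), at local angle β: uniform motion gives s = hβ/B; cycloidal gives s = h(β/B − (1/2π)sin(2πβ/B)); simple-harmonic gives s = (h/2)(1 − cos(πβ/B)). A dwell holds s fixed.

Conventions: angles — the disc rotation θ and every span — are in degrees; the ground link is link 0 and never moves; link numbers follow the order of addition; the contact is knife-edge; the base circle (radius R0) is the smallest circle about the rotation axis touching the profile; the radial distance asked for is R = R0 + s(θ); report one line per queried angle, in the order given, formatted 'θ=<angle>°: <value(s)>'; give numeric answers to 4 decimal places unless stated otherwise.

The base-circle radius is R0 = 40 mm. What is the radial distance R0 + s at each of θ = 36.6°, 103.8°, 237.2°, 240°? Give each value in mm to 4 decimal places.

seg 1 [0°–31.6°] uniform, h=25: full span → s += 25 → s = 25.0000
seg 2 [31.6°–149.5°] simple-harmonic, h=24: θ=36.6° here. β=5, B=117.9. 24/2·(1 − cos(π·0.0424)) = 0.1063 → s = 25.1063
seg 2 [31.6°–149.5°] simple-harmonic, h=24: θ=103.8° here. β=72.2, B=117.9. 24/2·(1 − cos(π·0.6124)) = 16.1493 → s = 41.1493
seg 2 [31.6°–149.5°] simple-harmonic, h=24: full span → s += 24 → s = 49.0000
seg 3 [149.5°–213.7°] cycloidal, h=17: full span → s += 17 → s = 66.0000
seg 4 [213.7°–254.1°] uniform, h=-8: θ=237.2° here. β=23.5, B=40.4. -8·23.5/40.4 = -4.6535 → s = 61.3465
seg 4 [213.7°–254.1°] uniform, h=-8: θ=240° here. β=26.3, B=40.4. -8·26.3/40.4 = -5.2079 → s = 60.7921
θ=36.6°: R = R0 + s = 40 + 25.1063 = 65.1063
θ=103.8°: R = R0 + s = 40 + 41.1493 = 81.1493
θ=237.2°: R = R0 + s = 40 + 61.3465 = 101.3465
θ=240°: R = R0 + s = 40 + 60.7921 = 100.7921

θ=36.6°: 65.1063
θ=103.8°: 81.1493
θ=237.2°: 101.3465
θ=240°: 100.7921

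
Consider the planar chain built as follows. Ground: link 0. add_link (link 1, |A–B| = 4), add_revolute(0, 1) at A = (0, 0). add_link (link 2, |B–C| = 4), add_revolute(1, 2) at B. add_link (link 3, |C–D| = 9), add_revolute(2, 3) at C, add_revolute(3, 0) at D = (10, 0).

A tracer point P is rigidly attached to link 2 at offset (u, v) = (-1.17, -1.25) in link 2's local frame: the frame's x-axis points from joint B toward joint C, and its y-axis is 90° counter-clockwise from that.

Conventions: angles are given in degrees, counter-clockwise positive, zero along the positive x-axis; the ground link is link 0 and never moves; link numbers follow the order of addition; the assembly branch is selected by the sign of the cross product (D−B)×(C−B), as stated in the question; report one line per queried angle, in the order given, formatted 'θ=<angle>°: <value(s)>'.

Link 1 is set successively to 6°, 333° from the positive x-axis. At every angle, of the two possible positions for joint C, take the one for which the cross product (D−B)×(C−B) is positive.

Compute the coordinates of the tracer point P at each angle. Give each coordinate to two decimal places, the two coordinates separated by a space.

A=(0,0), D=(10.00,0)
θ=6°: B = A + 4.00·(cos6°, sin6°) = (3.9781, 0.4181)
θ=6°: |BD| = 6.0364
θ=6°: circle(B,4.00) ∩ circle(D,9.00): a=-2.3658, h=3.2254
θ=6°:   candidates: C₊=(1.8414,3.7996) cross=19.470; C₋=(1.3946,-2.6356) cross=-19.470
θ=6°:   branch + wants cross > 0 → take C=(1.8414,3.7996) (cross=19.470)
θ=6°: ex = (C−B)/|BC| = (-0.5342,0.8454); ey = (-0.8454,-0.5342)
θ=6°: P = B + -1.17·ex + -1.25·ey = (5.6598,0.0967)
θ=333°: B = A + 4.00·(cos333°, sin333°) = (3.5640, -1.8160)
θ=333°: |BD| = 6.6873
θ=333°: circle(B,4.00) ∩ circle(D,9.00): a=-1.5164, h=3.7014
θ=333°:   candidates: C₊=(1.0995,1.3346) cross=24.753; C₋=(3.1098,-5.7901) cross=-24.753
θ=333°:   branch + wants cross > 0 → take C=(1.0995,1.3346) (cross=24.753)
θ=333°: ex = (C−B)/|BC| = (-0.6161,0.7876); ey = (-0.7876,-0.6161)
θ=333°: P = B + -1.17·ex + -1.25·ey = (5.2695,-1.9673)

θ=6°: 5.66 0.10
θ=333°: 5.27 -1.97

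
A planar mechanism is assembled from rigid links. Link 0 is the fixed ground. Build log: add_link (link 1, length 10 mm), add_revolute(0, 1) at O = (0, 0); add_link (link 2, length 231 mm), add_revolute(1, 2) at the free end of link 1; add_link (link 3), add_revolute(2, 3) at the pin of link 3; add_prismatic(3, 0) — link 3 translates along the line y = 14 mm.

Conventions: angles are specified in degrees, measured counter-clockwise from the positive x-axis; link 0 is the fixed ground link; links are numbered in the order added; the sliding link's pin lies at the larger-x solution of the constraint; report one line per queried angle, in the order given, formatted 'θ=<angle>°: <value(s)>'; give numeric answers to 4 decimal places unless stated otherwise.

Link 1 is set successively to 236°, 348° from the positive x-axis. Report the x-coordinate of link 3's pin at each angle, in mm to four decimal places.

geometry: r = 10 mm, L = 231 mm, e = 14 mm
θ=236°: crank pin P = (r cos θ, r sin θ) = (-5.591929, -8.290376)
θ=236°: h = r sin θ − e = -8.290376 − 14 = -22.290376
θ=236°: x = r cos θ + √(L² − h²) = -5.591929 + 229.922028 = 224.330099
θ=348°: crank pin P = (r cos θ, r sin θ) = (9.781476, -2.079117)
θ=348°: h = r sin θ − e = -2.079117 − 14 = -16.079117
θ=348°: x = r cos θ + √(L² − h²) = 9.781476 + 230.439714 = 240.221190

θ=236°: 224.3301
θ=348°: 240.2212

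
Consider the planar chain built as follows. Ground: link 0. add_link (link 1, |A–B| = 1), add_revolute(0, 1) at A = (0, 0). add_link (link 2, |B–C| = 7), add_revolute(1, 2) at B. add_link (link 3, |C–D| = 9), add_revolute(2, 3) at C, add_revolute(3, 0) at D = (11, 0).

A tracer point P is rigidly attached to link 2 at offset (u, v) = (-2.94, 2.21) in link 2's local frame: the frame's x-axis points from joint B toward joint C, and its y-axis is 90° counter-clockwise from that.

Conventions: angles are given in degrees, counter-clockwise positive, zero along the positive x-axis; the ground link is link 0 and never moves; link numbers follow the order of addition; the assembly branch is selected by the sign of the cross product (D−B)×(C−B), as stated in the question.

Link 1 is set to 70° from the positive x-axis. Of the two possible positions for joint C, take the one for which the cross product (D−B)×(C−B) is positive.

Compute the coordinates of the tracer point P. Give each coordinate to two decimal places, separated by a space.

A=(0,0), D=(11.00,0)
B = A + 1.00·(cos70°, sin70°) = (0.3420, 0.9397)
|BD| = 10.6993
circle(B,7.00) ∩ circle(D,9.00): a=3.8542, h=5.8434
  candidates: C₊=(4.6946,6.4220) cross=62.520; C₋=(3.6682,-5.2196) cross=-62.520
  branch + wants cross > 0 → take C=(4.6946,6.4220) (cross=62.520)
ex = (C−B)/|BC| = (0.6218,0.7832); ey = (-0.7832,0.6218)
P = B + -2.94·ex + 2.21·ey = (-3.2169,0.0113)

-3.22 0.01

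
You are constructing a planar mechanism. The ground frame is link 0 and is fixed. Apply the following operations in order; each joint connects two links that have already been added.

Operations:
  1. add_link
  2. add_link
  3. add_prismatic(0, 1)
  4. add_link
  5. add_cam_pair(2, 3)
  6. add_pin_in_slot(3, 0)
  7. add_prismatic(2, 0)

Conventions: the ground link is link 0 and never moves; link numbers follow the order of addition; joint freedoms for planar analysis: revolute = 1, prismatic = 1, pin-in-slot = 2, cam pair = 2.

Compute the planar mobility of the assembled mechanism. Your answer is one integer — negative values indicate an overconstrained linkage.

L=1 J1=0 J2=0
add link → L=2 J1=0 J2=0
add link → L=3 J1=0 J2=0
P@0,1 dof=1 J1 → L=3 J1=1 J2=0
add link → L=4 J1=1 J2=0
C@2,3 dof=2 J2 → L=4 J1=1 J2=1
PS@3,0 dof=2 J2 → L=4 J1=1 J2=2
P@2,0 dof=1 J1 → L=4 J1=2 J2=2
M=3(L−1)−2J1−J2=3·3−2·2−2=3

M = 3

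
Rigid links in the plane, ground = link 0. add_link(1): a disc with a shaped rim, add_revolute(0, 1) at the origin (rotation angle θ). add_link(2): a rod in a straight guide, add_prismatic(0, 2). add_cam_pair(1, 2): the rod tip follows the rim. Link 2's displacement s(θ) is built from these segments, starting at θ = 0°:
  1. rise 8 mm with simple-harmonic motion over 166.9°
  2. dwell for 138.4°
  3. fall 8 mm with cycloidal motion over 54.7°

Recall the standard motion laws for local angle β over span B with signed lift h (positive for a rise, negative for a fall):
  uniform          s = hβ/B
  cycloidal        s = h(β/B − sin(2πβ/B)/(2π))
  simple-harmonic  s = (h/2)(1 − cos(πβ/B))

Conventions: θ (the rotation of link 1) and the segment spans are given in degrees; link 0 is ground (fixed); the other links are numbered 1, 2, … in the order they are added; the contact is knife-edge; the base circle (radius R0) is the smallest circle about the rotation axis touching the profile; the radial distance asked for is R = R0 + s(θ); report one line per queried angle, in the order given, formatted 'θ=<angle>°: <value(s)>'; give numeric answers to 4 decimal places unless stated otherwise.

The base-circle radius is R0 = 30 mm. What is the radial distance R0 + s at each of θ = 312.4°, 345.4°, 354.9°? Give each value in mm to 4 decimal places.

segment 1 (0° to 166.9°, simple-harmonic, h = 8) is passed completely: s = 0.0000 + (8) = 8.0000
segment 2 (166.9° to 305.3°, dwell): s unchanged at 8.0000
θ = 312.4° falls in segment 3 (305.3° to 360°, cycloidal, h = -8): β = 312.4 − 305.3 = 7.1°, B = 54.7°; Δs = -8·(0.1298 − sin(2π·0.1298)/(2π)) = -0.1113; s = 8.0000 − 0.1113 = 7.8887
θ = 345.4° falls in segment 3 (305.3° to 360°, cycloidal, h = -8): β = 345.4 − 305.3 = 40.1°, B = 54.7°; Δs = -8·(0.7331 − sin(2π·0.7331)/(2π)) = -7.1308; s = 8.0000 − 7.1308 = 0.8692
θ = 354.9° falls in segment 3 (305.3° to 360°, cycloidal, h = -8): β = 354.9 − 305.3 = 49.6°, B = 54.7°; Δs = -8·(0.9068 − sin(2π·0.9068)/(2π)) = -7.9581; s = 8.0000 − 7.9581 = 0.0419
θ=312.4°: R = R0 + s = 30 + 7.8887 = 37.8887
θ=345.4°: R = R0 + s = 30 + 0.8692 = 30.8692
θ=354.9°: R = R0 + s = 30 + 0.0419 = 30.0419

θ=312.4°: 37.8887
θ=345.4°: 30.8692
θ=354.9°: 30.0419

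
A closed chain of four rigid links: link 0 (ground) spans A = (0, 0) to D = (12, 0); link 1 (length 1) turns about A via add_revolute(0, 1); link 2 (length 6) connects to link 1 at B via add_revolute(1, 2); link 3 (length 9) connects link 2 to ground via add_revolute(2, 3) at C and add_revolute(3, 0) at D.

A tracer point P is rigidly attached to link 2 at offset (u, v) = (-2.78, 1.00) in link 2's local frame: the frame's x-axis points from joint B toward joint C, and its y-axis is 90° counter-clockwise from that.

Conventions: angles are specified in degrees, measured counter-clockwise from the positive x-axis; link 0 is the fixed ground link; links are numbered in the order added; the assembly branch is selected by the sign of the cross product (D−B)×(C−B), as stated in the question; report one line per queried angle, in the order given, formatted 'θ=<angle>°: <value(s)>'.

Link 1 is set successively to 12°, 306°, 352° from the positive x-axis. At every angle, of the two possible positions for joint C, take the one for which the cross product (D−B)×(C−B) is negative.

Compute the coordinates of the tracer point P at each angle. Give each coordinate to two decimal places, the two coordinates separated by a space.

A=(0,0), D=(12.00,0)
θ=12°: B = A + 1.00·(cos12°, sin12°) = (0.9781, 0.2079)
θ=12°: |BD| = 11.0238
θ=12°: circle(B,6.00) ∩ circle(D,9.00): a=3.4709, h=4.8942
θ=12°:   candidates: C₊=(4.5407,5.0358) cross=53.953; C₋=(4.3561,-4.7509) cross=-53.953
θ=12°:   branch - wants cross < 0 → take C=(4.3561,-4.7509) (cross=-53.953)
θ=12°: ex = (C−B)/|BC| = (0.5630,-0.8265); ey = (0.8265,0.5630)
θ=12°: P = B + -2.78·ex + 1.00·ey = (0.2395,3.0685)
θ=306°: B = A + 1.00·(cos306°, sin306°) = (0.5878, -0.8090)
θ=306°: |BD| = 11.4409
θ=306°: circle(B,6.00) ∩ circle(D,9.00): a=3.7538, h=4.6807
θ=306°:   candidates: C₊=(4.0012,4.1254) cross=53.551; C₋=(4.6632,-5.2126) cross=-53.551
θ=306°:   branch - wants cross < 0 → take C=(4.6632,-5.2126) (cross=-53.551)
θ=306°: ex = (C−B)/|BC| = (0.6792,-0.7339); ey = (0.7339,0.6792)
θ=306°: P = B + -2.78·ex + 1.00·ey = (-0.5665,1.9105)
θ=352°: B = A + 1.00·(cos352°, sin352°) = (0.9903, -0.1392)
θ=352°: |BD| = 11.0106
θ=352°: circle(B,6.00) ∩ circle(D,9.00): a=3.4618, h=4.9006
θ=352°:   candidates: C₊=(4.3899,4.8048) cross=53.958; C₋=(4.5138,-4.9956) cross=-53.958
θ=352°:   branch - wants cross < 0 → take C=(4.5138,-4.9956) (cross=-53.958)
θ=352°: ex = (C−B)/|BC| = (0.5872,-0.8094); ey = (0.8094,0.5872)
θ=352°: P = B + -2.78·ex + 1.00·ey = (0.1671,2.6982)

θ=12°: 0.24 3.07
θ=306°: -0.57 1.91
θ=352°: 0.17 2.70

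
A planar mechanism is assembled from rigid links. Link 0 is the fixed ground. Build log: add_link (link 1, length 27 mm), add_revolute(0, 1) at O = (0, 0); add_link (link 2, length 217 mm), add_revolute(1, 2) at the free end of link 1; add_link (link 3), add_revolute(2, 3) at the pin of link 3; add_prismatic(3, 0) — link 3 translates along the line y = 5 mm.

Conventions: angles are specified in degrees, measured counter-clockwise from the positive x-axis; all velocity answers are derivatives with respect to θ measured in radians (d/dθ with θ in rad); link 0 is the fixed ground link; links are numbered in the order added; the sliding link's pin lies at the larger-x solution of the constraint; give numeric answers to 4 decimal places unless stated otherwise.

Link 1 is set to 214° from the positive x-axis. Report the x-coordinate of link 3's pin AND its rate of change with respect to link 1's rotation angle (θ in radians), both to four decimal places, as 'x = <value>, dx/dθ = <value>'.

geometry: r = 27 mm, L = 217 mm, e = 5 mm
crank pin P = (r cos θ, r sin θ) = (-22.384014, -15.098208)
h = r sin θ − e = -15.098208 − 5 = -20.098208
x = r cos θ + √(L² − h²) = -22.384014 + 216.067263 = 193.683248
dx/dθ = −r sin θ − h·r cos θ/√(L² − h²) (θ in radians; h = -20.098208) = 13.016086

x = 193.6832, dx/dθ = 13.0161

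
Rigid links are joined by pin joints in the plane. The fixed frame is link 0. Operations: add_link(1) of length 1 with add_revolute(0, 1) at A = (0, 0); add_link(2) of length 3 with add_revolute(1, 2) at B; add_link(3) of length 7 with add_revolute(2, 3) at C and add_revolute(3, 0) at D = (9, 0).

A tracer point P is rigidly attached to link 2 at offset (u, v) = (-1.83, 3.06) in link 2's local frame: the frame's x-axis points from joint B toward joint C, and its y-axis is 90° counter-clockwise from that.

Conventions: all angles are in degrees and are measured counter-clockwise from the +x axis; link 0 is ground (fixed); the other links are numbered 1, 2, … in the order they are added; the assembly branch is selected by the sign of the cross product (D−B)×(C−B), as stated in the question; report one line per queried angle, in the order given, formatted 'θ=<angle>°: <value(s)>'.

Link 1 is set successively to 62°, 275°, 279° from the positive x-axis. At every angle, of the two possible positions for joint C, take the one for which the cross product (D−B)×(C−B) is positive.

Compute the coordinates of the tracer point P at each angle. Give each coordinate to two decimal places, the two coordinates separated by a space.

A=(0,0), D=(9.00,0)
θ=62°: B = A + 1.00·(cos62°, sin62°) = (0.4695, 0.8829)
θ=62°: |BD| = 8.5761
θ=62°: circle(B,3.00) ∩ circle(D,7.00): a=1.9560, h=2.2747
θ=62°:   candidates: C₊=(2.6493,2.9441) cross=19.508; C₋=(2.1809,-1.5810) cross=-19.508
θ=62°:   branch + wants cross > 0 → take C=(2.6493,2.9441) (cross=19.508)
θ=62°: ex = (C−B)/|BC| = (0.7266,0.6871); ey = (-0.6871,0.7266)
θ=62°: P = B + -1.83·ex + 3.06·ey = (-2.9626,1.8490)
θ=275°: B = A + 1.00·(cos275°, sin275°) = (0.0872, -0.9962)
θ=275°: |BD| = 8.9683
θ=275°: circle(B,3.00) ∩ circle(D,7.00): a=2.2541, h=1.9796
θ=275°:   candidates: C₊=(2.1074,1.2216) cross=17.754; C₋=(2.5472,-2.7132) cross=-17.754
θ=275°:   branch + wants cross > 0 → take C=(2.1074,1.2216) (cross=17.754)
θ=275°: ex = (C−B)/|BC| = (0.6734,0.7393); ey = (-0.7393,0.6734)
θ=275°: P = B + -1.83·ex + 3.06·ey = (-3.4073,-0.2884)
θ=279°: B = A + 1.00·(cos279°, sin279°) = (0.1564, -0.9877)
θ=279°: |BD| = 8.8985
θ=279°: circle(B,3.00) ∩ circle(D,7.00): a=2.2017, h=2.0378
θ=279°:   candidates: C₊=(2.1184,1.2819) cross=18.133; C₋=(2.5707,-2.7685) cross=-18.133
θ=279°:   branch + wants cross > 0 → take C=(2.1184,1.2819) (cross=18.133)
θ=279°: ex = (C−B)/|BC| = (0.6540,0.7565); ey = (-0.7565,0.6540)
θ=279°: P = B + -1.83·ex + 3.06·ey = (-3.3553,-0.3709)

θ=62°: -2.96 1.85
θ=275°: -3.41 -0.29
θ=279°: -3.36 -0.37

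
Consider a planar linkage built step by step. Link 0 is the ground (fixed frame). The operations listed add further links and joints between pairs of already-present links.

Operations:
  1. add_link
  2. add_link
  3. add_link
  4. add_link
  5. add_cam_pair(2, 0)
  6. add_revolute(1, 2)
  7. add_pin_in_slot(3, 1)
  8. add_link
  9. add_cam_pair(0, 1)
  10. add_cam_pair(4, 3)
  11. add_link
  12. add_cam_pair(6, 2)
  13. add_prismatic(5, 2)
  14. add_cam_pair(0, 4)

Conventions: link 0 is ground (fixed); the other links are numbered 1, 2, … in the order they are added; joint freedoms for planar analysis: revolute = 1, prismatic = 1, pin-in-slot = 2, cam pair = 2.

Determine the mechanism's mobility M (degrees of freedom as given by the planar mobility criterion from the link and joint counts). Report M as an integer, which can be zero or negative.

ground; <1,0,0>
#1 <2,0,0>
#2 <3,0,0>
#3 <4,0,0>
#4 <5,0,0>
C:2↔0 J2 <5,0,1>
R:1↔2 J1 <5,1,1>
PS:3↔1 J2 <5,1,2>
#5 <6,1,2>
C:0↔1 J2 <6,1,3>
C:4↔3 J2 <6,1,4>
#6 <7,1,4>
C:6↔2 J2 <7,1,5>
P:5↔2 J1 <7,2,5>
C:0↔4 J2 <7,2,6>
3×6 − 2×2 − 1×6 = 8

M = 8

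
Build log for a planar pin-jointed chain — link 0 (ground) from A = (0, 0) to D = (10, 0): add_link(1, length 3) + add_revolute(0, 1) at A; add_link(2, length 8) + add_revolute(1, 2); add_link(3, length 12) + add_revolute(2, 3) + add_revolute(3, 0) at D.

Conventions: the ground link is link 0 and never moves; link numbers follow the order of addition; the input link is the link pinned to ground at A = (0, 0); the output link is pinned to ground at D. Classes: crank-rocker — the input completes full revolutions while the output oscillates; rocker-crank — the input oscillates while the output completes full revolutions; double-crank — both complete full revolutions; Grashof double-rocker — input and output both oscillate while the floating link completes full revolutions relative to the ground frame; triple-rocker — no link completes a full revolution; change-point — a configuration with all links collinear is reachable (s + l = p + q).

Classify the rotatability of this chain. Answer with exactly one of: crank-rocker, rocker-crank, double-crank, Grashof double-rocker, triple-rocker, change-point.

lengths: ground=10, input=3, coupler=8, output=12
sorted: s=3 (shortest), l=12 (longest), p+q=18
s + l = 15 vs p + q = 18
s + l < p + q (Grashof) with shortest = input link → crank-rocker

crank-rocker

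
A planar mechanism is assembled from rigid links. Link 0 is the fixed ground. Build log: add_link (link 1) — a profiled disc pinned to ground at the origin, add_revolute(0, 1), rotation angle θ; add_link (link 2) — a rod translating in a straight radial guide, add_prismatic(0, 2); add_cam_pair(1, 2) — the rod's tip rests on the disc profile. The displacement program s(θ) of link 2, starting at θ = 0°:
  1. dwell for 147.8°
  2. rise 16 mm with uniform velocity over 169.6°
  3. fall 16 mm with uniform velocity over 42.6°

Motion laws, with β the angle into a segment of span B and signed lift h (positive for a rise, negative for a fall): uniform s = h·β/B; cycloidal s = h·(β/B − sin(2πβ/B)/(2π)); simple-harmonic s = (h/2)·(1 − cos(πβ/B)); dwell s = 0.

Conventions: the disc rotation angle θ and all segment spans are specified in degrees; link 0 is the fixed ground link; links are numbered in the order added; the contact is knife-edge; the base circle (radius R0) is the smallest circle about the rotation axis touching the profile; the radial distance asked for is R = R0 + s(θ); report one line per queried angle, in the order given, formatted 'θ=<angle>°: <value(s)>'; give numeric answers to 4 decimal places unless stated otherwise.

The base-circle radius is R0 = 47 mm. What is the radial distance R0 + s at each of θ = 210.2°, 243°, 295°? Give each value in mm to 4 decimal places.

seg 1 [0°–147.8°] dwell: s stays 0.0000
seg 2 [147.8°–317.4°] uniform, h=16: θ=210.2° here. β=62.4, B=169.6. 16·62.4/169.6 = 5.8868 → s = 5.8868
seg 2 [147.8°–317.4°] uniform, h=16: θ=243° here. β=95.2, B=169.6. 16·95.2/169.6 = 8.9811 → s = 8.9811
seg 2 [147.8°–317.4°] uniform, h=16: θ=295° here. β=147.2, B=169.6. 16·147.2/169.6 = 13.8868 → s = 13.8868
θ=210.2°: R = R0 + s = 47 + 5.8868 = 52.8868
θ=243°: R = R0 + s = 47 + 8.9811 = 55.9811
θ=295°: R = R0 + s = 47 + 13.8868 = 60.8868

θ=210.2°: 52.8868
θ=243°: 55.9811
θ=295°: 60.8868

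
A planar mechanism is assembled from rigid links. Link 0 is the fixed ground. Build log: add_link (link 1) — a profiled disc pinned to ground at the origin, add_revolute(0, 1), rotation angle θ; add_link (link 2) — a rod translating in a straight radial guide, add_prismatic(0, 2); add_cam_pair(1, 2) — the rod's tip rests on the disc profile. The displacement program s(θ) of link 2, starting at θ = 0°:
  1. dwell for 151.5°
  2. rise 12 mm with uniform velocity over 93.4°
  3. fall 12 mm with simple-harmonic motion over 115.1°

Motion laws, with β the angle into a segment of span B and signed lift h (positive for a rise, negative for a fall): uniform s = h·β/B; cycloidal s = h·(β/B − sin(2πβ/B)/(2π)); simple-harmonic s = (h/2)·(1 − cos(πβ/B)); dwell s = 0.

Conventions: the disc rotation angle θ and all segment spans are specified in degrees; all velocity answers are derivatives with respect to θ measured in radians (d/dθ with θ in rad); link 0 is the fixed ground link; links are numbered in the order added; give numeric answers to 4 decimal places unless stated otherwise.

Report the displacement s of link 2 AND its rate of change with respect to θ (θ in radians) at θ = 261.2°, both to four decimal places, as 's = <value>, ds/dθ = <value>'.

seg 1 [0°–151.5°] dwell: s stays 0.0000
seg 2 [151.5°–244.9°] uniform, h=12: full span → s += 12 → s = 12.0000
seg 3 [244.9°–360°] simple-harmonic, h=-12: θ=261.2° here. β=16.3, B=115.1. -12/2·(1 − cos(π·0.1416)) = -0.5841 → s = 11.4159
velocity in seg [244.9°–360°] (simple-harmonic), θ in radians: β = 16.3° = 0.2845 rad, B = 115.1° = 2.0089 rad; ds/dθ = (πh/(2B)) sin(πβ/B) = (π·(-12)/(2·2.0089)) sin(π·0.1416) = -4.038200 mm/rad

s = 11.4159, ds/dθ = -4.0382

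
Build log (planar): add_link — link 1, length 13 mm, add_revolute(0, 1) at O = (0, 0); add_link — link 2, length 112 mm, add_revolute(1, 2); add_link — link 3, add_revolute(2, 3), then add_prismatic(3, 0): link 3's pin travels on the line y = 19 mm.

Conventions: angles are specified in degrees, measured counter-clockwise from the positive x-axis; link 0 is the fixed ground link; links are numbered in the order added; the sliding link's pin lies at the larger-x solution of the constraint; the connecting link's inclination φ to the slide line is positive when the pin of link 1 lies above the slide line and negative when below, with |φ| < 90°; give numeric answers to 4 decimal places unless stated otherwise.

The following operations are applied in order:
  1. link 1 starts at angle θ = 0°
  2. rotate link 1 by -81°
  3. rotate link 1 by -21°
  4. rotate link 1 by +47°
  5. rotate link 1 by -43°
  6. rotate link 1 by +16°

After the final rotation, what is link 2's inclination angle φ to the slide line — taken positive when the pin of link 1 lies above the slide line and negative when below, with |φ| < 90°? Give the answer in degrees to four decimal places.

geometry: r = 13 mm, L = 112 mm, e = 19 mm; θ starts at 0°
rotate link 1 by -81°: θ ← 0° -81° = -81°
rotate link 1 by -21°: θ ← -81° -21° = -102°
rotate link 1 by +47°: θ ← -102° +47° = -55°
rotate link 1 by -43°: θ ← -55° -43° = -98°
rotate link 1 by +16°: θ ← -98° +16° = -82°
h = r sin θ − e = -12.873485 − 19 = -31.873485
sin φ = h / L = -31.873485 / 112 = -0.28458469
φ = arcsin(-0.28458469) = -16.534025°

-16.5340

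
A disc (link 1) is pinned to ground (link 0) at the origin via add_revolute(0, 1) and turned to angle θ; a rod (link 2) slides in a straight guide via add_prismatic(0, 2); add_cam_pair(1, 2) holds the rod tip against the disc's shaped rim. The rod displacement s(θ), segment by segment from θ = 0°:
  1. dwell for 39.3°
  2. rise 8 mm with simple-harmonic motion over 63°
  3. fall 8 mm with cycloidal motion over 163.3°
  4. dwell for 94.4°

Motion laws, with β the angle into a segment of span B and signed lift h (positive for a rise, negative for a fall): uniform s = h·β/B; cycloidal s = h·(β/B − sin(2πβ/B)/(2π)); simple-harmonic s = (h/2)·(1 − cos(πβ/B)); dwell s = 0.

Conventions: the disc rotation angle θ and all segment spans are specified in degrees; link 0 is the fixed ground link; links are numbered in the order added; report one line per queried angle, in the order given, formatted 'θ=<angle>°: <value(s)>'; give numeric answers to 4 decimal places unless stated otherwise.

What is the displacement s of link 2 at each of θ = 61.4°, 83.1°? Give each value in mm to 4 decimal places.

segment 1 (0° to 39.3°, dwell): s unchanged at 0.0000
θ = 61.4° falls in segment 2 (39.3° to 102.3°, simple-harmonic, h = 8): β = 61.4 − 39.3 = 22.1°, B = 63°; Δs = 8/2·(1 − cos(π·0.3508)) = 2.1929; s = 0.0000 + 2.1929 = 2.1929
θ = 83.1° falls in segment 2 (39.3° to 102.3°, simple-harmonic, h = 8): β = 83.1 − 39.3 = 43.8°, B = 63°; Δs = 8/2·(1 − cos(π·0.6952)) = 6.3025; s = 0.0000 + 6.3025 = 6.3025

θ=61.4°: 2.1929
θ=83.1°: 6.3025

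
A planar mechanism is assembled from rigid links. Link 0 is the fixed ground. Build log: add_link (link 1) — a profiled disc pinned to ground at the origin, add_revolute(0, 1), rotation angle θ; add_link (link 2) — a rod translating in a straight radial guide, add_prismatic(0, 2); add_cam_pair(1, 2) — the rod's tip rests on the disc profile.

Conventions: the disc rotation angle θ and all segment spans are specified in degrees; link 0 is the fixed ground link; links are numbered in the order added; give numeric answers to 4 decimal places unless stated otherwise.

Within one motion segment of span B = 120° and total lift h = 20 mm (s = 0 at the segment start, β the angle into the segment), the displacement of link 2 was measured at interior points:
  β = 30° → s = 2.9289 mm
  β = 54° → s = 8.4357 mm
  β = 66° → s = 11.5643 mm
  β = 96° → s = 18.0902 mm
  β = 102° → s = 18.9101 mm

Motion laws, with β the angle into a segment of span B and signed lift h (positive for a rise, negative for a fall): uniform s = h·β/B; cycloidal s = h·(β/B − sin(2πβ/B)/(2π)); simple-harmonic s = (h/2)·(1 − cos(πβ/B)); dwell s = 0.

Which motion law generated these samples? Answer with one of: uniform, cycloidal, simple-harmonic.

candidates at β/B = r: uniform s = h·r (linear in β); cycloidal s = h·(r − sin(2πr)/(2π)); simple-harmonic s = (h/2)(1 − cos(πr))
β=30°: printed 2.9289 | uniform 5.0000, cycloidal 1.8169, simple-harmonic 2.9289
β=54°: printed 8.4357 | uniform 9.0000, cycloidal 8.0164, simple-harmonic 8.4357
β=66°: printed 11.5643 | uniform 11.0000, cycloidal 11.9836, simple-harmonic 11.5643
β=96°: printed 18.0902 | uniform 16.0000, cycloidal 19.0273, simple-harmonic 18.0902
β=102°: printed 18.9101 | uniform 17.0000, cycloidal 19.5752, simple-harmonic 18.9101
only one law matches every sample → simple-harmonic

simple-harmonic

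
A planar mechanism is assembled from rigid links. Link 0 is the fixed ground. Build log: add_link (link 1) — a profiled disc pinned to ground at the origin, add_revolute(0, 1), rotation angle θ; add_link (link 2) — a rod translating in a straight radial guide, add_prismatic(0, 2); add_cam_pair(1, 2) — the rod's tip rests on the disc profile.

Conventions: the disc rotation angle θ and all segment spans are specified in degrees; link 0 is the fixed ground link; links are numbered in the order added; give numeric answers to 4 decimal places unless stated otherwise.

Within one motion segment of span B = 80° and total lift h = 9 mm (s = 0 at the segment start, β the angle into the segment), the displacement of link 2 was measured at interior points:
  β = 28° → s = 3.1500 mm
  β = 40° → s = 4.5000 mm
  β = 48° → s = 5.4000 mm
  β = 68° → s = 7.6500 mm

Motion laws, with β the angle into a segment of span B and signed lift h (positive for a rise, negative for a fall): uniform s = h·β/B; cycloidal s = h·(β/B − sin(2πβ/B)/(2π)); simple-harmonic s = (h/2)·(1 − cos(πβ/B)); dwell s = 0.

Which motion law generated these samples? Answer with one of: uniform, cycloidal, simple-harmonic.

candidates at β/B = r: uniform s = h·r (linear in β); cycloidal s = h·(r − sin(2πr)/(2π)); simple-harmonic s = (h/2)(1 − cos(πr))
β=28°: printed 3.1500 | uniform 3.1500, cycloidal 1.9912, simple-harmonic 2.4570
β=40°: printed 4.5000 | uniform 4.5000, cycloidal 4.5000, simple-harmonic 4.5000
β=48°: printed 5.4000 | uniform 5.4000, cycloidal 6.2419, simple-harmonic 5.8906
β=68°: printed 7.6500 | uniform 7.6500, cycloidal 8.8088, simple-harmonic 8.5095
only one law matches every sample → uniform

uniform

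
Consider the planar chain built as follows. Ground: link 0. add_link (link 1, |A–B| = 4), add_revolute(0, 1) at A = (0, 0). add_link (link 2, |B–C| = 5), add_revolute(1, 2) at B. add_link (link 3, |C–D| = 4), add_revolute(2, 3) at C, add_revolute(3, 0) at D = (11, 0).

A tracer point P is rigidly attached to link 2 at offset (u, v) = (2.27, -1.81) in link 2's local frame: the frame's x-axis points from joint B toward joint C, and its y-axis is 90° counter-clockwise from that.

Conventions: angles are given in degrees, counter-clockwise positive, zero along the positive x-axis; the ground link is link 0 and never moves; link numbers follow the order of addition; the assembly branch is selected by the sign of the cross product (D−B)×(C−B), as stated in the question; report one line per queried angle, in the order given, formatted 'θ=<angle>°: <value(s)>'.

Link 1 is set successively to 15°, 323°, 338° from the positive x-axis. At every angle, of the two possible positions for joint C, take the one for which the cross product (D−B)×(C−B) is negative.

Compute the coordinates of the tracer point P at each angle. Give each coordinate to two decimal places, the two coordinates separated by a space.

A=(0,0), D=(11.00,0)
θ=15°: B = A + 4.00·(cos15°, sin15°) = (3.8637, 1.0353)
θ=15°: |BD| = 7.2110
θ=15°: circle(B,5.00) ∩ circle(D,4.00): a=4.2295, h=2.6666
θ=15°:   candidates: C₊=(8.4323,3.0671) cross=19.229; C₋=(7.6666,-2.2110) cross=-19.229
θ=15°:   branch - wants cross < 0 → take C=(7.6666,-2.2110) (cross=-19.229)
θ=15°: ex = (C−B)/|BC| = (0.7606,-0.6492); ey = (0.6492,0.7606)
θ=15°: P = B + 2.27·ex + -1.81·ey = (4.4151,-1.8152)
θ=323°: B = A + 4.00·(cos323°, sin323°) = (3.1945, -2.4073)
θ=323°: |BD| = 8.1682
θ=323°: circle(B,5.00) ∩ circle(D,4.00): a=4.6350, h=1.8752
θ=323°:   candidates: C₊=(7.0711,0.7507) cross=15.317; C₋=(8.1764,-2.8332) cross=-15.317
θ=323°:   branch - wants cross < 0 → take C=(8.1764,-2.8332) (cross=-15.317)
θ=323°: ex = (C−B)/|BC| = (0.9964,-0.0852); ey = (0.0852,0.9964)
θ=323°: P = B + 2.27·ex + -1.81·ey = (5.3021,-4.4041)
θ=338°: B = A + 4.00·(cos338°, sin338°) = (3.7087, -1.4984)
θ=338°: |BD| = 7.4436
θ=338°: circle(B,5.00) ∩ circle(D,4.00): a=4.3264, h=2.5065
θ=338°:   candidates: C₊=(7.4420,1.8277) cross=18.658; C₋=(8.4511,-3.0827) cross=-18.658
θ=338°:   branch - wants cross < 0 → take C=(8.4511,-3.0827) (cross=-18.658)
θ=338°: ex = (C−B)/|BC| = (0.9485,-0.3169); ey = (0.3169,0.9485)
θ=338°: P = B + 2.27·ex + -1.81·ey = (5.2883,-3.9344)

θ=15°: 4.42 -1.82
θ=323°: 5.30 -4.40
θ=338°: 5.29 -3.93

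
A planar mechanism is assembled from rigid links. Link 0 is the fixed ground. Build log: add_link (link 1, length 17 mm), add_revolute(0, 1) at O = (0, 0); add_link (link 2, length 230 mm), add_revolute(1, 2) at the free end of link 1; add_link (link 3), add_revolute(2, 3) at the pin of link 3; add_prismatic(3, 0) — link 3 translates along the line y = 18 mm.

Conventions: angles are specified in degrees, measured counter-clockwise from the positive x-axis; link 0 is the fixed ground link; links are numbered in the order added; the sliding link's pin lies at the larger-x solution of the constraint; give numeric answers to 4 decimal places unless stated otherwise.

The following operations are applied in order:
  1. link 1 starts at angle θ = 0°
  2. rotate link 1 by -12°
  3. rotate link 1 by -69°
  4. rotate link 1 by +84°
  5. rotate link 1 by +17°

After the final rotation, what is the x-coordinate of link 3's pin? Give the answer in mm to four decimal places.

geometry: r = 17 mm, L = 230 mm, e = 18 mm; θ starts at 0°
rotate link 1 by -12°: θ ← 0° -12° = -12°
rotate link 1 by -69°: θ ← -12° -69° = -81°
rotate link 1 by +84°: θ ← -81° +84° = 3°
rotate link 1 by +17°: θ ← 3° +17° = 20°
crank pin P = (r cos θ, r sin θ) = (15.974775, 5.814342)
h = r sin θ − e = 5.814342 − 18 = -12.185658
x = r cos θ + √(L² − h²) = 15.974775 + 229.676968 = 245.651743

245.6517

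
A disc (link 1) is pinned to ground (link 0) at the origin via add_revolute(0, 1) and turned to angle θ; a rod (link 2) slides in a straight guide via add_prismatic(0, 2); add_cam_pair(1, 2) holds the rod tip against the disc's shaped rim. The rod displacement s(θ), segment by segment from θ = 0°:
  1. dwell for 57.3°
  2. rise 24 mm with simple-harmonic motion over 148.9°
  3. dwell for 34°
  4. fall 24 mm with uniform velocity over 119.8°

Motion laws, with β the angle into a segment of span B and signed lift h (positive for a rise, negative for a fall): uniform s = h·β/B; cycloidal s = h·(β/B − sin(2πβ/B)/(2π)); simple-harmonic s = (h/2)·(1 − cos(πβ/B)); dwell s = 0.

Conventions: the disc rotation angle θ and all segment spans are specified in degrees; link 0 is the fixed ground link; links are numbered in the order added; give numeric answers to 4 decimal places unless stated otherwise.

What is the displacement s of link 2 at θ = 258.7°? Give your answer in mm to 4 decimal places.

segment 1 (0° to 57.3°, dwell): s unchanged at 0.0000
segment 2 (57.3° to 206.2°, simple-harmonic, h = 24) is passed completely: s = 0.0000 + (24) = 24.0000
segment 3 (206.2° to 240.2°, dwell): s unchanged at 24.0000
θ = 258.7° falls in segment 4 (240.2° to 360°, uniform, h = -24): β = 258.7 − 240.2 = 18.5°, B = 119.8°; Δs = -24·18.5/119.8 = -3.7062; s = 24.0000 − 3.7062 = 20.2938

20.2938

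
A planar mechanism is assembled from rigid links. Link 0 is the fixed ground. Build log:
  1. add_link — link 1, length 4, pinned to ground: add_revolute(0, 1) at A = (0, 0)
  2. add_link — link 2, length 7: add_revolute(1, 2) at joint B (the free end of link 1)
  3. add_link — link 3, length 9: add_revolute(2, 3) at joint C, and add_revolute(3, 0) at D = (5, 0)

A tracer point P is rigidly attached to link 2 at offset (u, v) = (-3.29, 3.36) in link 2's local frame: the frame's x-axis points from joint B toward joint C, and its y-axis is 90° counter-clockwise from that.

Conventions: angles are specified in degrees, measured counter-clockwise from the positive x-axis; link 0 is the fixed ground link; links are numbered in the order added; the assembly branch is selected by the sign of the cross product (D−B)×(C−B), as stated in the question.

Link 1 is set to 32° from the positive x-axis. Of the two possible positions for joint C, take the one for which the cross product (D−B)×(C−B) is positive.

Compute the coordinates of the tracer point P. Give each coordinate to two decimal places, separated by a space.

A=(0,0), D=(5.00,0)
B = A + 4.00·(cos32°, sin32°) = (3.3922, 2.1197)
|BD| = 2.6605
circle(B,7.00) ∩ circle(D,9.00): a=-4.6838, h=5.2022
  candidates: C₊=(4.7064,8.9952) cross=13.840; C₋=(-3.5831,2.7075) cross=-13.840
  branch + wants cross > 0 → take C=(4.7064,8.9952) (cross=13.840)
ex = (C−B)/|BC| = (0.1877,0.9822); ey = (-0.9822,0.1877)
P = B + -3.29·ex + 3.36·ey = (-0.5257,-0.4810)

-0.53 -0.48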